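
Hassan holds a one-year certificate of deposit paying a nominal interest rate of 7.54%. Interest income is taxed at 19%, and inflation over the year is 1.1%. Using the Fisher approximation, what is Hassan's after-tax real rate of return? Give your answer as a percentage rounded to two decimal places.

5.01%

After-tax nominal return = 7.54% × (1 − 0.19) = 6.1074%.
r ≈ 6.1074% − 1.1% → 5.01%.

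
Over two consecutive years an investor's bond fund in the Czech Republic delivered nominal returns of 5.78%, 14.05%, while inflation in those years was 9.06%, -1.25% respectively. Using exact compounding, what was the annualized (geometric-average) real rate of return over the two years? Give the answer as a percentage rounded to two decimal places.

5.84%

Nominal growth factor = 1.0578 × 1.1405 = 1.20642090
Price-level growth factor = 1.0906 × 0.9875 = 1.07696750
Real growth factor = 1.20642090 / 1.07696750 = 1.12020177
Annualized real rate = 1.12020177^(1/2) − 1 = 5.8396% → 5.84%.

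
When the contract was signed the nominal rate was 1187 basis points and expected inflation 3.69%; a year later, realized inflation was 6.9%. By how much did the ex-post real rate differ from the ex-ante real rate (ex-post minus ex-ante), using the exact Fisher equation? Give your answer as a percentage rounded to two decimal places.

Ex-ante: (1 + 0.1187)/(1 + 0.0369) − 1 = 7.8889%
Ex-post: (1 + 0.1187)/(1 + 0.0690) − 1 = 4.6492%
Difference (ex-post − ex-ante) = -3.2397% → -3.24%.

-3.24%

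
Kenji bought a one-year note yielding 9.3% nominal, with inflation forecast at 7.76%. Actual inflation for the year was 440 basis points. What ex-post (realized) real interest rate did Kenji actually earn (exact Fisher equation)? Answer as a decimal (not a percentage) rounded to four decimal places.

0.0469

Ex-post: (1 + 0.0930)/(1 + 0.0440) − 1 = 4.6935%
So the realized real rate is 0.0469.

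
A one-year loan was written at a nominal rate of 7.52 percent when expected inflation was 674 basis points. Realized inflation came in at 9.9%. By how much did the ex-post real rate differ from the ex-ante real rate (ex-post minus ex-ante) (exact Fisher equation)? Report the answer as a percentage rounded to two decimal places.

Ex-ante: (1 + 0.0752)/(1 + 0.0674) − 1 = 0.7307%
Ex-post: (1 + 0.0752)/(1 + 0.0990) − 1 = -2.1656%
Difference (ex-post − ex-ante) = -2.8964% → -2.90%.

-2.90%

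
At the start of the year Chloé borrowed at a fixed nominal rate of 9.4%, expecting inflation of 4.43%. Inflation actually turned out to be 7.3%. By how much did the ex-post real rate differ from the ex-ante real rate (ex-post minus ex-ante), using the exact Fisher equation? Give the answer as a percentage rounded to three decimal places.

Ex-ante: (1 + 0.0940)/(1 + 0.0443) − 1 = 4.7592%
Ex-post: (1 + 0.0940)/(1 + 0.0730) − 1 = 1.9571%
Difference (ex-post − ex-ante) = -2.8020% → -2.802%.

-2.802%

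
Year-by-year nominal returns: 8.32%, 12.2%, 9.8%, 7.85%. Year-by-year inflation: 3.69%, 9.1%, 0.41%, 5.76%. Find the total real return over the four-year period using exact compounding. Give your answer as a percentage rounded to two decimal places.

19.80%

Compound the nominal returns: 1.0832 × 1.1220 × 1.0980 × 1.0785 = 1.439209.
Compound inflation: 1.0369 × 1.0910 × 1.0041 × 1.0576 = 1.201324.
Deflate: 1.439209 / 1.201324 = 1.198020.
Total real return = 1.198020 − 1 → 19.80%.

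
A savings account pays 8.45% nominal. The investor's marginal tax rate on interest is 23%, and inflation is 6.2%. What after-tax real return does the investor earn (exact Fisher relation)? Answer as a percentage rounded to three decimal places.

After-tax nominal return = 8.45% × (1 − 0.23) = 6.5065%.
1 + r = 1.065065 / 1.06200 = 1.002886
After-tax real rate = 1.002886 − 1 → 0.289%.

0.289%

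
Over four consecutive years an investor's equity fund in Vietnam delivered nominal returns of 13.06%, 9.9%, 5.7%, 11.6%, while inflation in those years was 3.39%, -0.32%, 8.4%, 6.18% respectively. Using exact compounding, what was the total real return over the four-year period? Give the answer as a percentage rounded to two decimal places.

Compound the nominal returns: 1.1306 × 1.0990 × 1.0570 × 1.1160 = 1.465703.
Compound inflation: 1.0339 × 0.9968 × 1.0840 × 1.0618 = 1.186202.
Deflate: 1.465703 / 1.186202 = 1.235627.
Total real return = 1.235627 − 1 → 23.56%.

23.56%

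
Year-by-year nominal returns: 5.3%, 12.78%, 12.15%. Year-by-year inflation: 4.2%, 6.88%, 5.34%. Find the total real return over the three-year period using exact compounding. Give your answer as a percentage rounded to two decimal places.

Compound the nominal returns: 1.0530 × 1.1278 × 1.1215 = 1.331864.
Compound inflation: 1.0420 × 1.0688 × 1.0534 = 1.173161.
Deflate: 1.331864 / 1.173161 = 1.135278.
Total real return = 1.135278 − 1 → 13.53%.

13.53%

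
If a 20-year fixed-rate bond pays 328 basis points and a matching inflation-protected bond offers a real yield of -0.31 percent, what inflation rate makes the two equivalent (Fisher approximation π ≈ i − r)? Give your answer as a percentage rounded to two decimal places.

π ≈ i − r = 3.28% − (-0.31%) → 3.59%.

3.59%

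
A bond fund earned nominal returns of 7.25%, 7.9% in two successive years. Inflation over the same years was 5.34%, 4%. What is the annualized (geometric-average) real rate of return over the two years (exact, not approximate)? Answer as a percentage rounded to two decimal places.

2.78%

Compound the nominal returns: 1.0725 × 1.0790 = 1.15722750.
Compound inflation: 1.0534 × 1.0400 = 1.09553600.
Deflate: 1.15722750 / 1.09553600 = 1.05631170.
Annualized real rate = 1.05631170^(1/2) − 1 = 2.7770% → 2.78%.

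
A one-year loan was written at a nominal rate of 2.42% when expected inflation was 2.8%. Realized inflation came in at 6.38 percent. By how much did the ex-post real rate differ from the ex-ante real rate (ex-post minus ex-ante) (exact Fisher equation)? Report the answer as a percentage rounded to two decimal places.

Ex-ante: (1 + 0.0242)/(1 + 0.0280) − 1 = -0.3696%
Ex-post: (1 + 0.0242)/(1 + 0.0638) − 1 = -3.7225%
Difference (ex-post − ex-ante) = -3.3529% → -3.35%.

-3.35%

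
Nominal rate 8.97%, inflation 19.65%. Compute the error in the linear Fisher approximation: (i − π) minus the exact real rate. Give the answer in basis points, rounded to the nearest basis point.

-175 basis points

Approximate: r ≈ 8.970% − 19.650% = -10.6800%
Exact: (1 + 0.0897)/(1 + 0.1965) − 1 = -8.9260%
Error = -10.6800% − (-8.9260%) = -1.7540% → -175 basis points.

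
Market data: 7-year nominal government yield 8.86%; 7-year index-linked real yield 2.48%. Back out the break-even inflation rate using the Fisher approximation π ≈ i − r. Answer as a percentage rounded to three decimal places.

π ≈ i − r = 8.86% − 2.48% → 6.380%.

6.380%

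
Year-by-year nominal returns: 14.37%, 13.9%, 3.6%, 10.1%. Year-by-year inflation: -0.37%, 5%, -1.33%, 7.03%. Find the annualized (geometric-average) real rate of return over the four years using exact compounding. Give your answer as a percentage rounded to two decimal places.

Nominal growth factor = 1.1437 × 1.1390 × 1.0360 × 1.1010 = 1.48587720
Price-level growth factor = 0.9963 × 1.0500 × 0.9867 × 1.0703 = 1.10476545
Real growth factor = 1.48587720 / 1.10476545 = 1.34497074
Annualized real rate = 1.34497074^(1/4) − 1 = 7.6907% → 7.69%.

7.69%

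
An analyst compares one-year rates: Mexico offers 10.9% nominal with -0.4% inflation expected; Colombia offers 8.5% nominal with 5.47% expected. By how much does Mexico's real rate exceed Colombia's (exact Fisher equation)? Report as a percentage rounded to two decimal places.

Mexico: (1 + 0.1090)/(1 − 0.0040) − 1 = 11.3454%
Colombia: (1 + 0.0850)/(1 + 0.0547) − 1 = 2.8729%
Differential = 11.3454% − 2.8729% = 8.4725% → 8.47%.

8.47%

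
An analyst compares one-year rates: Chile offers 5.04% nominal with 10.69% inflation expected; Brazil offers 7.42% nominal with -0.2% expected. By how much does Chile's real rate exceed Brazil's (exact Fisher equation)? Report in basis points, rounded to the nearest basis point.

Chile: (1 + 0.0504)/(1 + 0.1069) − 1 = -5.1043%
Brazil: (1 + 0.0742)/(1 − 0.0020) − 1 = 7.6353%
Differential = -5.1043% − 7.6353% = -12.7396% → -1274 basis points.

-1274 basis points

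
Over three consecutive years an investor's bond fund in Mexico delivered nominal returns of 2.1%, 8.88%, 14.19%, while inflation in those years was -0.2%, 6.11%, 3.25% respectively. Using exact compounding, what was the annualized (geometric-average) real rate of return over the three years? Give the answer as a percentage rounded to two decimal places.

Compound the nominal returns: 1.0210 × 1.0888 × 1.1419 = 1.26941004.
Compound inflation: 0.9980 × 1.0611 × 1.0325 = 1.09339458.
Deflate: 1.26941004 / 1.09339458 = 1.16098073.
Annualized real rate = 1.16098073^(1/3) − 1 = 5.1014% → 5.10%.

5.10%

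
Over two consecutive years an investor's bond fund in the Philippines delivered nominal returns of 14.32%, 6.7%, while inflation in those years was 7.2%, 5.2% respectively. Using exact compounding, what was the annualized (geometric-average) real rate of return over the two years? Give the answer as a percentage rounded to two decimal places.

4.00%

Nominal growth factor = 1.1432 × 1.0670 = 1.21979440
Price-level growth factor = 1.0720 × 1.0520 = 1.12774400
Real growth factor = 1.21979440 / 1.12774400 = 1.08162349
Annualized real rate = 1.08162349^(1/2) − 1 = 4.0011% → 4.00%.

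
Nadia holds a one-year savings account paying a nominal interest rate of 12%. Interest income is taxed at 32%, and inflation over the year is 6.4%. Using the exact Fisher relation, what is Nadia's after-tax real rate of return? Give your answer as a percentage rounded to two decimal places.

After-tax nominal return = 12% × (1 − 0.32) = 8.1600%.
1 + r = 1.08160 / 1.06400 = 1.016541
After-tax real rate = 1.016541 − 1 → 1.65%.

1.65%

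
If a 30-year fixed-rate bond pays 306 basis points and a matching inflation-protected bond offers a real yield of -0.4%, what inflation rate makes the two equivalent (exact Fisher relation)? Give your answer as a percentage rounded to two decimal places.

3.47%

(1 + π) = (1 + i)/(1 + r) = 1.03060 / 0.99600 = 1.034739
Break-even inflation = 1.034739 − 1 → 3.47%.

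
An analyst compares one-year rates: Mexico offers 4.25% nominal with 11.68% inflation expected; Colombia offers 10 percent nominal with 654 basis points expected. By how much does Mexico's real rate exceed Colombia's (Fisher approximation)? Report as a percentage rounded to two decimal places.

Mexico: 4.25% − 11.68% = -7.430%
Colombia: 10% − 6.54% = 3.460%
Differential = -10.890% → -10.89%.

-10.89%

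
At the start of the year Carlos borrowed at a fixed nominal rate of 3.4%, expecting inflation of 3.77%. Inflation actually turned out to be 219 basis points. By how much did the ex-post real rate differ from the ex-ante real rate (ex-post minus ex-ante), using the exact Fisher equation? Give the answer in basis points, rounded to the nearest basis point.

154 basis points

Ex-ante: (1 + 0.0340)/(1 + 0.0377) − 1 = -0.3566%
Ex-post: (1 + 0.0340)/(1 + 0.0219) − 1 = 1.1841%
Difference (ex-post − ex-ante) = 1.5406% → 154 basis points.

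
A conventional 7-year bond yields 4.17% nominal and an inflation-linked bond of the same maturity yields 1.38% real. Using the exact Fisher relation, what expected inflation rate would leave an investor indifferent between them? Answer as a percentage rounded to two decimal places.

2.75%

(1 + π) = (1 + i)/(1 + r) = 1.04170 / 1.01380 = 1.027520
Break-even inflation = 1.027520 − 1 → 2.75%.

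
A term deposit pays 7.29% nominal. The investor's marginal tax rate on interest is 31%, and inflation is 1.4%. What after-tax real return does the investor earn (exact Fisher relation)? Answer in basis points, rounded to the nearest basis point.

After-tax nominal return = 7.29% × (1 − 0.31) = 5.0301%.
1 + r = 1.050301 / 1.01400 = 1.035800
After-tax real rate = 1.035800 − 1 → 358 basis points.

358 basis points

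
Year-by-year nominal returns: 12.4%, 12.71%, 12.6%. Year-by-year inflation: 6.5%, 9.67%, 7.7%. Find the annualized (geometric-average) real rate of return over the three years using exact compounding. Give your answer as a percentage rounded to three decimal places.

4.281%

Nominal growth factor = 1.1240 × 1.1271 × 1.1260 = 1.42648481
Price-level growth factor = 1.0650 × 1.0967 × 1.0770 = 1.25792038
Real growth factor = 1.42648481 / 1.25792038 = 1.13400246
Annualized real rate = 1.13400246^(1/3) − 1 = 4.2809% → 4.281%.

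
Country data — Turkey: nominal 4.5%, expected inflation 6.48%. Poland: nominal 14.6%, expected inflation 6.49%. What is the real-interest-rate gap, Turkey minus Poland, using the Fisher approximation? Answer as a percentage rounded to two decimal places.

-10.09%

Turkey: 4.5% − 6.48% = -1.980%
Poland: 14.6% − 6.49% = 8.110%
Differential = -10.090% → -10.09%.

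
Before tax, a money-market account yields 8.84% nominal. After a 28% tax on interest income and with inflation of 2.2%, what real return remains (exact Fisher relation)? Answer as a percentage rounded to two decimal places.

4.08%

After-tax nominal return = 8.84% × (1 − 0.28) = 6.3648%.
1 + r = 1.063648 / 1.02200 = 1.040751
After-tax real rate = 1.040751 − 1 → 4.08%.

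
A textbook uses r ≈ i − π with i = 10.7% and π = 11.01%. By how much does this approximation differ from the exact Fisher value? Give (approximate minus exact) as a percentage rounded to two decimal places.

-0.03%

Approximate: r ≈ 10.700% − 11.010% = -0.3100%
Exact: (1 + 0.1070)/(1 + 0.1101) − 1 = -0.2793%
Error = -0.3100% − (-0.2793%) = -0.0307% → -0.03%.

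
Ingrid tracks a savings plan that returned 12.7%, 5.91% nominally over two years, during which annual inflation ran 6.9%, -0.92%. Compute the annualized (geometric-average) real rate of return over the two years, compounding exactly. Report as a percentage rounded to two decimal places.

6.16%

Nominal growth factor = 1.1270 × 1.0591 = 1.19360570
Price-level growth factor = 1.0690 × 0.9908 = 1.05916520
Real growth factor = 1.19360570 / 1.05916520 = 1.12693062
Annualized real rate = 1.12693062^(1/2) − 1 = 6.1570% → 6.16%.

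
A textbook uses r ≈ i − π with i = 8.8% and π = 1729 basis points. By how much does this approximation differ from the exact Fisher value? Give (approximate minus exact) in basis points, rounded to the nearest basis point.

-125 basis points

Approximate: r ≈ 8.800% − 17.290% = -8.4900%
Exact: (1 + 0.0880)/(1 + 0.1729) − 1 = -7.2385%
Error = -8.4900% − (-7.2385%) = -1.2515% → -125 basis points.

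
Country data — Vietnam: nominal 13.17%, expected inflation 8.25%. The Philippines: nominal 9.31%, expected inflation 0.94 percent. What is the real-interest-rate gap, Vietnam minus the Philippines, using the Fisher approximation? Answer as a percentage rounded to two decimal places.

-3.45%

Vietnam: 13.17% − 8.25% = 4.920%
The Philippines: 9.31% − 0.94% = 8.370%
Differential = -3.450% → -3.45%.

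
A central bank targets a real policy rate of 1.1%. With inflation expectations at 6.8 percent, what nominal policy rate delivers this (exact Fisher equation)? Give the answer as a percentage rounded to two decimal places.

7.97%

(1 + i) = (1 + r)(1 + π) = 1.01100 × 1.06800 = 1.079748
i = 1.079748 − 1, so the required nominal rate is 7.97%.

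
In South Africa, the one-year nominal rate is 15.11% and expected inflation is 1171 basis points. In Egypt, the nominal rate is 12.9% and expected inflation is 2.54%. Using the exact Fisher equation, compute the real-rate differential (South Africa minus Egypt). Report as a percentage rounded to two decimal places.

South Africa: (1 + 0.1511)/(1 + 0.1171) − 1 = 3.0436%
Egypt: (1 + 0.1290)/(1 + 0.0254) − 1 = 10.1034%
Differential = 3.0436% − 10.1034% = -7.0598% → -7.06%.

-7.06%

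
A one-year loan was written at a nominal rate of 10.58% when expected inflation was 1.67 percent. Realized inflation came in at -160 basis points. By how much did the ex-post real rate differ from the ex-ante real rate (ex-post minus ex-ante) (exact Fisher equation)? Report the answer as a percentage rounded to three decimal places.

Ex-ante: (1 + 0.1058)/(1 + 0.0167) − 1 = 8.7636%
Ex-post: (1 + 0.1058)/(1 − 0.0160) − 1 = 12.3780%
Difference (ex-post − ex-ante) = 3.6144% → 3.614%.

3.614%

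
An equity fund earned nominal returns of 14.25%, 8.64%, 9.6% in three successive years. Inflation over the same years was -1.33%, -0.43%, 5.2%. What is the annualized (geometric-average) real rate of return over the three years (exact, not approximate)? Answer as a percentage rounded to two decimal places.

Compound the nominal returns: 1.1425 × 1.0864 × 1.0960 = 1.36036835.
Compound inflation: 0.9867 × 0.9957 × 1.0520 = 1.03354496.
Deflate: 1.36036835 / 1.03354496 = 1.31621594.
Annualized real rate = 1.31621594^(1/3) − 1 = 9.5912% → 9.59%.

9.59%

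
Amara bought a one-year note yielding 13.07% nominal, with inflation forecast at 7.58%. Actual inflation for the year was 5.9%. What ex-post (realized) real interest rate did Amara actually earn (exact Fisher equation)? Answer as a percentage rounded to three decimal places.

Ex-post: (1 + 0.1307)/(1 + 0.0590) − 1 = 6.77054%
So the realized real rate is 6.771%.

6.771%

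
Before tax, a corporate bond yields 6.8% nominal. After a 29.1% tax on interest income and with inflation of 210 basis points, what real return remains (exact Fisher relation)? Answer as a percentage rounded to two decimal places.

2.67%

After-tax nominal return = 6.8% × (1 − 0.291) = 4.8212%.
1 + r = 1.048212 / 1.02100 = 1.026652
After-tax real rate = 1.026652 − 1 → 2.67%.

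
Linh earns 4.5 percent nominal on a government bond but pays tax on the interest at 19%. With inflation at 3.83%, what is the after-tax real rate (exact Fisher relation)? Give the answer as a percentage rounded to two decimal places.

After-tax nominal return = 4.5% × (1 − 0.19) = 3.6450%.
1 + r = 1.03645 / 1.03830 = 0.998218
After-tax real rate = 0.998218 − 1 → -0.18%.

-0.18%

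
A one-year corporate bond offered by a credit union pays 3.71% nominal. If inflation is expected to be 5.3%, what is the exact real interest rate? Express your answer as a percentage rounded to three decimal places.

-1.510%

By the Fisher relation, 1 + r = (1 + i)/(1 + π).
1 + r = 1.03710 / 1.05300 = 0.984900
r = 0.984900 − 1 = -1.5100%, i.e. -1.510%.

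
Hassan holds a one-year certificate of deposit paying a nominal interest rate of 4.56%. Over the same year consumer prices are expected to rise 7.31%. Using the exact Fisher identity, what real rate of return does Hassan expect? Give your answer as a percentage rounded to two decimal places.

1 + r = 1.04560 / 1.07310 = 0.974373
r = 0.974373 − 1 = -2.5627%, i.e. -2.56%.

-2.56%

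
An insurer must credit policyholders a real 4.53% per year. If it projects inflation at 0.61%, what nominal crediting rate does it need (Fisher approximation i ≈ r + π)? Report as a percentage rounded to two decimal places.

5.14%

i ≈ r + π = 4.53% + 0.61% = 5.14%.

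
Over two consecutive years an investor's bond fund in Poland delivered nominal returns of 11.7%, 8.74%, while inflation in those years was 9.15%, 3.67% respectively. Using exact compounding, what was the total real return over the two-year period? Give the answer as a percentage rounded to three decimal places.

Nominal growth factor = 1.1170 × 1.0874 = 1.214626
Price-level growth factor = 1.0915 × 1.0367 = 1.131558
Real growth factor = 1.214626 / 1.131558 = 1.073410
Total real return = 1.073410 − 1 → 7.341%.

7.341%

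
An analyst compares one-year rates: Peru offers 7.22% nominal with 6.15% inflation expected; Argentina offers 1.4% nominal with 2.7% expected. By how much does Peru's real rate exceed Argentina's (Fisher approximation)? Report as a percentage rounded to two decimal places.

2.37%

Peru: 7.22% − 6.15% = 1.070%
Argentina: 1.4% − 2.7% = -1.300%
Differential = 2.370% → 2.37%.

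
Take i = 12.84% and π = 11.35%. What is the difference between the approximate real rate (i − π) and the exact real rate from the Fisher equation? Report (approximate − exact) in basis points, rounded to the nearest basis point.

Approximate: r ≈ 12.840% − 11.350% = 1.4900%
Exact: (1 + 0.1284)/(1 + 0.1135) − 1 = 1.3381%
Error = 1.4900% − 1.3381% = 0.1519% → 15 basis points.

15 basis points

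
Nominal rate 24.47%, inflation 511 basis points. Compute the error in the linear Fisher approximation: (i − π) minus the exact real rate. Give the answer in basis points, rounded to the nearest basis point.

Approximate: r ≈ 24.470% − 5.110% = 19.3600%
Exact: (1 + 0.2447)/(1 + 0.0511) − 1 = 18.4188%
Error = 19.3600% − 18.4188% = 0.9412% → 94 basis points.

94 basis points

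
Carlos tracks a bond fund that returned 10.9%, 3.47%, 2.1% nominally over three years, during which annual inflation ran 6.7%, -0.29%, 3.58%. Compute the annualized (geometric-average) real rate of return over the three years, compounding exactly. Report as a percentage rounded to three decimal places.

Nominal growth factor = 1.1090 × 1.0347 × 1.0210 = 1.17157943
Price-level growth factor = 1.0670 × 0.9971 × 1.0358 = 1.10199352
Real growth factor = 1.17157943 / 1.10199352 = 1.06314547
Annualized real rate = 1.06314547^(1/3) − 1 = 2.0620% → 2.062%.

2.062%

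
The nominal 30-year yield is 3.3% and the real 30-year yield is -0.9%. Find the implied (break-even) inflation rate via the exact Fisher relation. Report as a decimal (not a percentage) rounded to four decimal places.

(1 + π) = (1 + i)/(1 + r) = 1.03300 / 0.99100 = 1.042381
Break-even inflation = 1.042381 − 1 → 0.0424.

0.0424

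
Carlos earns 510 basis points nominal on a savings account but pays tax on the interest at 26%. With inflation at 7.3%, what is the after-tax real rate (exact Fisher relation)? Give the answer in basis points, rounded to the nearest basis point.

-329 basis points

After-tax nominal return = 5.1% × (1 − 0.26) = 3.7740%.
1 + r = 1.03774 / 1.07300 = 0.967139
After-tax real rate = 0.967139 − 1 → -329 basis points.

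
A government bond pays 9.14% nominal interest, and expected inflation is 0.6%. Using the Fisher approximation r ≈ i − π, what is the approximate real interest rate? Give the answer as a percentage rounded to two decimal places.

8.54%

r ≈ i − π = 9.14% − 0.6% = 8.54%.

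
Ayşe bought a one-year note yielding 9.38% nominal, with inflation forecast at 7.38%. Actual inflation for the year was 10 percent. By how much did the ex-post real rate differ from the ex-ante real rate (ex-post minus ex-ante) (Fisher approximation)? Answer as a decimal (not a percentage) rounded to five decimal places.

-0.02620

Ex-ante: 9.38% − 7.38% = 2.000%
Ex-post: 9.38% − 10% = -0.620%
Difference (ex-post − ex-ante) = -2.6200% → -0.02620.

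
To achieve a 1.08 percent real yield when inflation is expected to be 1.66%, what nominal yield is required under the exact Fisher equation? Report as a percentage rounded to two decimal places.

2.76%

(1 + i) = (1 + r)(1 + π) = 1.01080 × 1.01660 = 1.02757928
i = 1.02757928 − 1, so the required nominal rate is 2.76%.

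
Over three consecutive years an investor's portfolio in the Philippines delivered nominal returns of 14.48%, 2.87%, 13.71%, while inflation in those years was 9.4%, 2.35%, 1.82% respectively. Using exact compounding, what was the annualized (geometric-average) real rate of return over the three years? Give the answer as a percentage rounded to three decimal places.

Nominal growth factor = 1.1448 × 1.0287 × 1.1371 = 1.33911236
Price-level growth factor = 1.0940 × 1.0235 × 1.0182 = 1.14008770
Real growth factor = 1.33911236 / 1.14008770 = 1.17456961
Annualized real rate = 1.17456961^(1/3) − 1 = 5.5098% → 5.510%.

5.510%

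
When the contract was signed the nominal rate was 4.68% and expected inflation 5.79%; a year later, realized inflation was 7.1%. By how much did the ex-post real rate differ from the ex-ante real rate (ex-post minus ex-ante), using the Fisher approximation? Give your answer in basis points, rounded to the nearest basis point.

Ex-ante: 4.68% − 5.79% = -1.110%
Ex-post: 4.68% − 7.1% = -2.420%
Difference (ex-post − ex-ante) = -1.3100% → -131 basis points.

-131 basis points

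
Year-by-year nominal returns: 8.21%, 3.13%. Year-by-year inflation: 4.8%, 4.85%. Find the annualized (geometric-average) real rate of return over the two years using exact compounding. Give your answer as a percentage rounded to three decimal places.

Nominal growth factor = 1.0821 × 1.0313 = 1.11596973
Price-level growth factor = 1.0480 × 1.0485 = 1.09882800
Real growth factor = 1.11596973 / 1.09882800 = 1.01560001
Annualized real rate = 1.01560001^(1/2) − 1 = 0.7770% → 0.777%.

0.777%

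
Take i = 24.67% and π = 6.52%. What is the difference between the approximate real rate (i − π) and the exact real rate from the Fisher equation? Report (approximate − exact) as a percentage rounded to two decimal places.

1.11%

Approximate: r ≈ 24.670% − 6.520% = 18.1500%
Exact: (1 + 0.2467)/(1 + 0.0652) − 1 = 17.0391%
Error = 18.1500% − 17.0391% = 1.1109% → 1.11%.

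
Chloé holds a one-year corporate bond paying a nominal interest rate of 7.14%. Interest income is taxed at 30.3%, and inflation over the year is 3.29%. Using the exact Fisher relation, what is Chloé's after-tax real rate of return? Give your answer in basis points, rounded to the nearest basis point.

After-tax nominal return = 7.14% × (1 − 0.303) = 4.97658%.
1 + r = 1.0497658 / 1.03290 = 1.016329
After-tax real rate = 1.016329 − 1 → 163 basis points.

163 basis points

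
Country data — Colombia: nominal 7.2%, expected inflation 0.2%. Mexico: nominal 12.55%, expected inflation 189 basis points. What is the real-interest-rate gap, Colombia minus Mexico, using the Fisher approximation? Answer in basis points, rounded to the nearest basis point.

-366 basis points

Colombia: 7.2% − 0.2% = 7.000%
Mexico: 12.55% − 1.89% = 10.660%
Differential = -3.660% → -366 basis points.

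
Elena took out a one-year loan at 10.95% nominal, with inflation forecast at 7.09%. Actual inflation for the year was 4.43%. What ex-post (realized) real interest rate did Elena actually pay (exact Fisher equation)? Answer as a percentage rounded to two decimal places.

6.24%

Ex-post: (1 + 0.1095)/(1 + 0.0443) − 1 = 6.2434%
So the realized real rate is 6.24%.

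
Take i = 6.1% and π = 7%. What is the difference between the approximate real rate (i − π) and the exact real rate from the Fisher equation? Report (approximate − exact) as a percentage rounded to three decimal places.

-0.059%

Approximate: r ≈ 6.100% − 7.000% = -0.9000%
Exact: (1 + 0.0610)/(1 + 0.0700) − 1 = -0.8411%
Error = -0.9000% − (-0.8411%) = -0.0589% → -0.059%.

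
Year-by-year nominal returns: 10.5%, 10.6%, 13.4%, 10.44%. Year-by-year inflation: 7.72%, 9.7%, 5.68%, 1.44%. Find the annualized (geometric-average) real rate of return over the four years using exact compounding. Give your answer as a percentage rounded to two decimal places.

4.84%

Compound the nominal returns: 1.1050 × 1.1060 × 1.1340 × 1.1044 = 1.53058290.
Compound inflation: 1.0772 × 1.0970 × 1.0568 × 1.0144 = 1.26679114.
Deflate: 1.53058290 / 1.26679114 = 1.20823619.
Annualized real rate = 1.20823619^(1/4) − 1 = 4.8426% → 4.84%.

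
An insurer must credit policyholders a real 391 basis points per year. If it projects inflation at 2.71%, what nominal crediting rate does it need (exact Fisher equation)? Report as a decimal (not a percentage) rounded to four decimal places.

(1 + i) = (1 + r)(1 + π) = 1.03910 × 1.02710 = 1.06725961
i = 1.06725961 − 1, so the required nominal rate is 0.0673.

0.0673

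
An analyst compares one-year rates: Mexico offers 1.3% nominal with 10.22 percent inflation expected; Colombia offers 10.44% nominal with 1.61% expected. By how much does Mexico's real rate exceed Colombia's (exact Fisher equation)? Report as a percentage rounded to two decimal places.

-16.78%

Mexico: (1 + 0.0130)/(1 + 0.1022) − 1 = -8.0929%
Colombia: (1 + 0.1044)/(1 + 0.0161) − 1 = 8.6901%
Differential = -8.0929% − 8.6901% = -16.7830% → -16.78%.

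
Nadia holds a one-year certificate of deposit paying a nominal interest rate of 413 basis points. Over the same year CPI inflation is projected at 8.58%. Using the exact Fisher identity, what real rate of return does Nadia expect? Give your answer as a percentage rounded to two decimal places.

-4.10%

1 + r = 1.04130 / 1.08580 = 0.959016
r = 0.959016 − 1 = -4.0984%, i.e. -4.10%.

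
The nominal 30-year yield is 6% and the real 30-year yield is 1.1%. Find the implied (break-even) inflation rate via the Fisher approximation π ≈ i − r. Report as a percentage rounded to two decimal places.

4.90%

π ≈ i − r = 6% − 1.1% → 4.90%.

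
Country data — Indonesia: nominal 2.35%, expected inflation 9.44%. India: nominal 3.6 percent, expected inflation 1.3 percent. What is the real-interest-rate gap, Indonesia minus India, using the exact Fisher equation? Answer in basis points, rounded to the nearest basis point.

-875 basis points

Indonesia: (1 + 0.0235)/(1 + 0.0944) − 1 = -6.4784%
India: (1 + 0.0360)/(1 + 0.0130) − 1 = 2.2705%
Differential = -6.4784% − 2.2705% = -8.7489% → -875 basis points.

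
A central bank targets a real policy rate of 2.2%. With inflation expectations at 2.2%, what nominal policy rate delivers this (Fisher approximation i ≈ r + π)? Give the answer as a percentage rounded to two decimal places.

i ≈ r + π = 2.2% + 2.2% = 4.40%.

4.40%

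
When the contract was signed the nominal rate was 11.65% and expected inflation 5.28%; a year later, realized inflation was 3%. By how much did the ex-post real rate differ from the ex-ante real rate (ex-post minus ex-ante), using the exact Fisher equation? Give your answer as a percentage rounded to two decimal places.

Ex-ante: (1 + 0.1165)/(1 + 0.0528) − 1 = 6.0505%
Ex-post: (1 + 0.1165)/(1 + 0.0300) − 1 = 8.3981%
Difference (ex-post − ex-ante) = 2.3475% → 2.35%.

2.35%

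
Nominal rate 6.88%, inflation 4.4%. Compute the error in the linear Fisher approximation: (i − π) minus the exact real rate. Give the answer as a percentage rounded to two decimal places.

Approximate: r ≈ 6.880% − 4.400% = 2.4800%
Exact: (1 + 0.0688)/(1 + 0.0440) − 1 = 2.3755%
Error = 2.4800% − 2.3755% = 0.1045% → 0.10%.

0.10%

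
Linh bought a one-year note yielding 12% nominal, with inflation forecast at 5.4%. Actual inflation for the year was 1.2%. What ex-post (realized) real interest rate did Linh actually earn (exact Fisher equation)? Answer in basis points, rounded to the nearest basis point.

1067 basis points

Ex-post: (1 + 0.1200)/(1 + 0.0120) − 1 = 10.6719%
So the realized real rate is 1067 basis points.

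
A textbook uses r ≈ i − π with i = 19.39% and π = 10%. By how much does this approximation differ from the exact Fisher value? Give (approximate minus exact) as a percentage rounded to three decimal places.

Approximate: r ≈ 19.390% − 10.000% = 9.3900%
Exact: (1 + 0.1939)/(1 + 0.1000) − 1 = 8.5364%
Error = 9.3900% − 8.5364% = 0.8536% → 0.854%.

0.854%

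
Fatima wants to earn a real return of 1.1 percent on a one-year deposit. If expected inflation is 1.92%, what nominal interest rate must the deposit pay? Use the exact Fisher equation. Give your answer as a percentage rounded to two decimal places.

3.04%

(1 + i) = (1 + r)(1 + π) = 1.01100 × 1.01920 = 1.0304112
i = 1.0304112 − 1, so the required nominal rate is 3.04%.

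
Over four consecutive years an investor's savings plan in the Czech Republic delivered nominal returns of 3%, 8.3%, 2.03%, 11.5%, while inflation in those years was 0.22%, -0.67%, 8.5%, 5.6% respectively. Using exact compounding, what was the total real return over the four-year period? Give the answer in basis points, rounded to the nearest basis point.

1126 basis points

Compound the nominal returns: 1.0300 × 1.0830 × 1.0203 × 1.1150 = 1.269020.
Compound inflation: 1.0022 × 0.9933 × 1.0850 × 1.0560 = 1.140587.
Deflate: 1.269020 / 1.140587 = 1.112602.
Total real return = 1.112602 − 1 → 1126 basis points.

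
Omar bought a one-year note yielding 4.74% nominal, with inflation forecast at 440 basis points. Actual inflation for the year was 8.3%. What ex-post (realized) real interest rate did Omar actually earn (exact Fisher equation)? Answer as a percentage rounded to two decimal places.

Ex-post: (1 + 0.0474)/(1 + 0.0830) − 1 = -3.2872%
So the realized real rate is -3.29%.

-3.29%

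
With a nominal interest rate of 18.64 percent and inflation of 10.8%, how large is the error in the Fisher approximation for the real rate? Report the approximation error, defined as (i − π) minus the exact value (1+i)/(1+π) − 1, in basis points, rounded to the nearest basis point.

Approximate: r ≈ 18.640% − 10.800% = 7.8400%
Exact: (1 + 0.1864)/(1 + 0.1080) − 1 = 7.0758%
Error = 7.8400% − 7.0758% = 0.7642% → 76 basis points.

76 basis points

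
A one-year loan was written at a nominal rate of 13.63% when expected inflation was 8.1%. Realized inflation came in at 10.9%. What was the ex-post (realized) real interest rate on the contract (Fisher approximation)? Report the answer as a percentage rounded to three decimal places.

Ex-post: 13.63% − 10.9% = 2.730%
So the realized real rate is 2.730%.

2.730%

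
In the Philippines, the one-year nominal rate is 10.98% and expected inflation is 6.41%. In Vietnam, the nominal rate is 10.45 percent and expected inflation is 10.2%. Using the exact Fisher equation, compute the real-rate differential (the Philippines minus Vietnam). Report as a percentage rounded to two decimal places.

The Philippines: (1 + 0.1098)/(1 + 0.0641) − 1 = 4.2947%
Vietnam: (1 + 0.1045)/(1 + 0.1020) − 1 = 0.2269%
Differential = 4.2947% − 0.2269% = 4.0678% → 4.07%.

4.07%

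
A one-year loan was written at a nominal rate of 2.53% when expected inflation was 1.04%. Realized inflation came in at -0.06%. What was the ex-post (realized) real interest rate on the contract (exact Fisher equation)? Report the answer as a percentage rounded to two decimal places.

Ex-post: (1 + 0.0253)/(1 − 0.0006) − 1 = 2.5916%
So the realized real rate is 2.59%.

2.59%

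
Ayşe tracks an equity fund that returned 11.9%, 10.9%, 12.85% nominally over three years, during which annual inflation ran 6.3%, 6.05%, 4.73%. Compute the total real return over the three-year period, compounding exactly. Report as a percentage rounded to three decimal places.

Compound the nominal returns: 1.1190 × 1.1090 × 1.1285 = 1.400436.
Compound inflation: 1.0630 × 1.0605 × 1.0473 = 1.180633.
Deflate: 1.400436 / 1.180633 = 1.186173.
Total real return = 1.186173 − 1 → 18.617%.

18.617%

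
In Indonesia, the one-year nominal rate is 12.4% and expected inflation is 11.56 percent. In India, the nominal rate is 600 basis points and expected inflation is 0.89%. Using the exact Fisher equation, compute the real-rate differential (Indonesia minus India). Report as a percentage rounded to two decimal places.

-4.31%

Indonesia: (1 + 0.1240)/(1 + 0.1156) − 1 = 0.7530%
India: (1 + 0.0600)/(1 + 0.0089) − 1 = 5.0649%
Differential = 0.7530% − 5.0649% = -4.3120% → -4.31%.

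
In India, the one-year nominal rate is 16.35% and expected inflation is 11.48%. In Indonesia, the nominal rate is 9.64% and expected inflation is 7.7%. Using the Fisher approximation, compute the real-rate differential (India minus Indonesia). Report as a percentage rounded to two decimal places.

2.93%

India: 16.35% − 11.48% = 4.870%
Indonesia: 9.64% − 7.7% = 1.940%
Differential = 2.930% → 2.93%.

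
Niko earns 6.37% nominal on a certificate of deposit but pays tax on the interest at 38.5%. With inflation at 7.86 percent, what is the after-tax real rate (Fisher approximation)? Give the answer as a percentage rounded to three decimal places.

-3.942%

After-tax nominal return = 6.37% × (1 − 0.385) = 3.91755%.
r ≈ 3.91755% − 7.86% → -3.942%.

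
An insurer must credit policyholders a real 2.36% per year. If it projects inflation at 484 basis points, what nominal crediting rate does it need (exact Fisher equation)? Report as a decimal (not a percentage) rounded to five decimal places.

0.07314

(1 + i) = (1 + r)(1 + π) = 1.02360 × 1.04840 = 1.07314224
i = 1.07314224 − 1, so the required nominal rate is 0.07314.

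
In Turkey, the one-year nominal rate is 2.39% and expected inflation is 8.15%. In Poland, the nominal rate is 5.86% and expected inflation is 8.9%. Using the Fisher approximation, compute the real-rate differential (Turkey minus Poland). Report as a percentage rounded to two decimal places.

-2.72%

Turkey: 2.39% − 8.15% = -5.760%
Poland: 5.86% − 8.9% = -3.040%
Differential = -2.720% → -2.72%.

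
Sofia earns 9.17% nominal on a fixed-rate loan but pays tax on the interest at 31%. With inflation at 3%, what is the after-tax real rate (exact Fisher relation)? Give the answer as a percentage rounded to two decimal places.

After-tax nominal return = 9.17% × (1 − 0.31) = 6.3273%.
1 + r = 1.063273 / 1.03000 = 1.032304
After-tax real rate = 1.032304 − 1 → 3.23%.

3.23%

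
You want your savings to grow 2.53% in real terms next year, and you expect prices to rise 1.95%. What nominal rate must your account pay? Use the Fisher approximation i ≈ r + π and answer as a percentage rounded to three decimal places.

4.480%

i ≈ r + π = 2.53% + 1.95% = 4.480%.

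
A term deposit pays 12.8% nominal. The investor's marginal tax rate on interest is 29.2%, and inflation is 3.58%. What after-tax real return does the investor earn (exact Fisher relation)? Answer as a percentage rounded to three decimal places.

After-tax nominal return = 12.8% × (1 − 0.292) = 9.0624%.
1 + r = 1.090624 / 1.03580 = 1.052929
After-tax real rate = 1.052929 − 1 → 5.293%.

5.293%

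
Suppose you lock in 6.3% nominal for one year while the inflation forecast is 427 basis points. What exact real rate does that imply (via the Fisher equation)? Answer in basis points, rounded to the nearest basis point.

1 + r = 1.06300 / 1.04270 = 1.019469
r = 1.019469 − 1 = 1.9469%, i.e. 195 basis points.

195 basis points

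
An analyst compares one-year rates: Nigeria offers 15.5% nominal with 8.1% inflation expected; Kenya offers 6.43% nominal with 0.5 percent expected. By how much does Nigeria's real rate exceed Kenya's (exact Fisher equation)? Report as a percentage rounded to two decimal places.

0.95%

Nigeria: (1 + 0.1550)/(1 + 0.0810) − 1 = 6.84551%
Kenya: (1 + 0.0643)/(1 + 0.0050) − 1 = 5.90050%
Differential = 6.84551% − 5.90050% = 0.94502% → 0.95%.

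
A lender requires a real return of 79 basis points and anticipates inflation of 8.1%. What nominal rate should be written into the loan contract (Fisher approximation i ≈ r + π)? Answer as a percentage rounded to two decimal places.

8.89%

i ≈ r + π = 0.79% + 8.1% = 8.89%.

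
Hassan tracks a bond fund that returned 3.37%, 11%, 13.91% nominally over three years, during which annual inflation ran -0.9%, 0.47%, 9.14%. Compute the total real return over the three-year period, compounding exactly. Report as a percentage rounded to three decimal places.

20.278%

Compound the nominal returns: 1.0337 × 1.1100 × 1.1391 = 1.307011.
Compound inflation: 0.9910 × 1.0047 × 1.0914 = 1.086661.
Deflate: 1.307011 / 1.086661 = 1.202778.
Total real return = 1.202778 − 1 → 20.278%.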